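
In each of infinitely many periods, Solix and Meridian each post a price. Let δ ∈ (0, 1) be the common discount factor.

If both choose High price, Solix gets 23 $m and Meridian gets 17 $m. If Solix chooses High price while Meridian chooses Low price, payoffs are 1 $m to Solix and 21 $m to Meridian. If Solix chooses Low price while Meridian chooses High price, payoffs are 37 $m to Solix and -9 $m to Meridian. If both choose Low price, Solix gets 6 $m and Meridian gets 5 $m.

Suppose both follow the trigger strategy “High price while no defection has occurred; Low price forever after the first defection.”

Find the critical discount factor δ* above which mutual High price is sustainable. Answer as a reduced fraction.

14/31

Solix: cooperation gives 23 each period; deviation gives 37 once then 6 forever.
  23/(1−δ) ≥ 37 + 6δ/(1−δ) ⇒ δ ≥ 14/31.
Meridian: cooperation gives 17 each period; deviation gives 21 once then 5 forever.
  δ ≥ 4/16 = 1/4.
Both must hold, so the binding constraint is Solix's: δ ≥ 14/31.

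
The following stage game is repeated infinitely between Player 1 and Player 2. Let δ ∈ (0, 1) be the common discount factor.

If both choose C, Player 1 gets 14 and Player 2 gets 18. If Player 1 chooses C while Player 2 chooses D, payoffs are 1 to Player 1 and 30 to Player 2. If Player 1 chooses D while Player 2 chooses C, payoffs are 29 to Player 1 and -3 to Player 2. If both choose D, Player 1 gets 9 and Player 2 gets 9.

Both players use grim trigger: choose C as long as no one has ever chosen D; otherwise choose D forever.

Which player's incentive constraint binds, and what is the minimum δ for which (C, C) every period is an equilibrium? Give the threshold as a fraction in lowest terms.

Player 1: cooperation gives 14 each period; deviation gives 29 once then 9 forever.
  14/(1−δ) ≥ 29 + 9δ/(1−δ) ⇒ δ ≥ 15/20 = 3/4.
Player 2: cooperation gives 18 each period; deviation gives 30 once then 9 forever.
  δ ≥ 12/21 = 4/7.
Both must hold, so the binding constraint is Player 1's: δ ≥ 3/4.

Player 1; δ ≥ 3/4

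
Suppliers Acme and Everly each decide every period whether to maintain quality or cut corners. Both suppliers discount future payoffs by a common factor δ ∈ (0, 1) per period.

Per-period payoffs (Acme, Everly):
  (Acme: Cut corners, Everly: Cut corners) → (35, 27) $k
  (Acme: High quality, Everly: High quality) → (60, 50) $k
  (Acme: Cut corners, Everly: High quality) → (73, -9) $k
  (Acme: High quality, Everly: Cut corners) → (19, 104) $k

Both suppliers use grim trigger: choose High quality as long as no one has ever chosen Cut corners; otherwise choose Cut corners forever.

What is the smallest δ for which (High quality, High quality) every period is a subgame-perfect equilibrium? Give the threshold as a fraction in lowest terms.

54/77

For Acme: deviation gain 73−60 = 13, per-period punishment loss 60−35 = 25. IC gives δ ≥ 13/38.
For Everly: gain 54, loss 23 per period, so δ ≥ 54/77.
The tighter constraint is Everly's, so cooperation needs δ ≥ 54/77.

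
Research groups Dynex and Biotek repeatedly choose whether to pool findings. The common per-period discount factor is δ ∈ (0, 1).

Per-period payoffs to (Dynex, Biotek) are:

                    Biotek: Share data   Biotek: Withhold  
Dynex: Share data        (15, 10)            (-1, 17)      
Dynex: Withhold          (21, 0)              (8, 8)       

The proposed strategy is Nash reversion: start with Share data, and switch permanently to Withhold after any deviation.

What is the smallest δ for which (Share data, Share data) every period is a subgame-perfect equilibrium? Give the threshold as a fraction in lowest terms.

7/9

Dynex: cooperation gives 15 each period; deviation gives 21 once then 8 forever.
  15/(1−δ) ≥ 21 + 8δ/(1−δ) ⇒ δ ≥ 6/13.
Biotek: cooperation gives 10 each period; deviation gives 17 once then 8 forever.
  δ ≥ 7/9.
Both must hold, so the binding constraint is Biotek's: δ ≥ 7/9.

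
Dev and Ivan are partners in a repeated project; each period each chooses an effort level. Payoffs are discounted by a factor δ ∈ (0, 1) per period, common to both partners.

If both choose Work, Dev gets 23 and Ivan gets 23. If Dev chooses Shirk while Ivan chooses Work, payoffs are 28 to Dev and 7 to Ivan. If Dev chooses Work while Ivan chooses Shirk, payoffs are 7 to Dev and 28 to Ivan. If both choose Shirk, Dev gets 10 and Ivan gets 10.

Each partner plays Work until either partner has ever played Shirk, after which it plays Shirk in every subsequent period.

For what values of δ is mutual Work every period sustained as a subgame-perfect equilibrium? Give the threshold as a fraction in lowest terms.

5/18

Under grim trigger the critical discount factor is (T−C)/(T−P) with T = 28, C = 23, P = 10.
δ* = (28−23)/(28−10) = 5/18.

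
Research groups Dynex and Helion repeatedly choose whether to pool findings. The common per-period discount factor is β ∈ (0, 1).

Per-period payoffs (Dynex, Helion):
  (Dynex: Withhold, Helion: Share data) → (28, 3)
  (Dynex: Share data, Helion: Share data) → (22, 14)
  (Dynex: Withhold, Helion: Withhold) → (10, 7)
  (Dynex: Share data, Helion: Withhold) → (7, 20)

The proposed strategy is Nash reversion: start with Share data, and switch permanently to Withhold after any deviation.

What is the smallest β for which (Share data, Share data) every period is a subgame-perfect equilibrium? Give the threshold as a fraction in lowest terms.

Dynex: cooperation gives 22 each period; deviation gives 28 once then 10 forever.
  22/(1−β) ≥ 28 + 10β/(1−β) ⇒ β ≥ 6/18 = 1/3.
Helion: cooperation gives 14 each period; deviation gives 20 once then 7 forever.
  β ≥ 6/13.
Both must hold, so the binding constraint is Helion's: β ≥ 6/13.

6/13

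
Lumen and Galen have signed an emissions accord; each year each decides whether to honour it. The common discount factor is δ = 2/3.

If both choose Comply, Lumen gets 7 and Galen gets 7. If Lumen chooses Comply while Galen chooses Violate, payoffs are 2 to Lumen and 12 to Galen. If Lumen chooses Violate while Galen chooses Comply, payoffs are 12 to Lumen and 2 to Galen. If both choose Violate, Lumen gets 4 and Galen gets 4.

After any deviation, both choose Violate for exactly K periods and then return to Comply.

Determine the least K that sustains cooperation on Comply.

Need Σ_{k=1}^{K} δ^k ≥ (12−7)/(7−4) = 1.6667 at δ = 2/3.
At K = 4 the sum is 1.6049 < 1.6667; at K = 5 it is 1.7366 ≥ 1.6667.
So the minimum punishment length is K = 5.

5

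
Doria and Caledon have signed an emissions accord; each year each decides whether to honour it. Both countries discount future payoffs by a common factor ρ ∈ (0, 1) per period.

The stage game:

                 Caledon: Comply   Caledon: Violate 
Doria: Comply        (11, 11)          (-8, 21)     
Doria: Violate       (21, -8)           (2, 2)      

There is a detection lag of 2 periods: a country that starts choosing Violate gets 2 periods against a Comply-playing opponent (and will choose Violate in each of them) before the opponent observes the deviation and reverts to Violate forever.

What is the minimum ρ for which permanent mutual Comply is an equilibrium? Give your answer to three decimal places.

0.725

Deviating for the 2 undetected periods gains 21−11 = 10 per period over cooperation, then loses 11−2 = 9 per period forever once punishment starts.
Gain: 10(1 + ρ + … + ρ^1); loss: 9·ρ^2/(1−ρ).
No profitable deviation ⇔ 10(1−ρ^2) ≤ 9·ρ^2, i.e. ρ^2 ≥ 10/(10+9) = 10/19.
Hence ρ ≥ (10/19)^(1/2) ≈ 0.725.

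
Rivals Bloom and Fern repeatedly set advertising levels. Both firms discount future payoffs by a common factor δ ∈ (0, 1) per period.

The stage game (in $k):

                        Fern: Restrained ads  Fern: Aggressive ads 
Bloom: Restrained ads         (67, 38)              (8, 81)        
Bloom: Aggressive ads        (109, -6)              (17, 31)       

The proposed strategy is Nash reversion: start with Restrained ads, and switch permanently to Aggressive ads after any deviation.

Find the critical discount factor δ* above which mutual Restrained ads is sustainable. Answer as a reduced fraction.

Bloom: cooperation gives 67 each period; deviation gives 109 once then 17 forever.
  67/(1−δ) ≥ 109 + 17δ/(1−δ) ⇒ δ ≥ 42/92 = 21/46.
Fern: cooperation gives 38 each period; deviation gives 81 once then 31 forever.
  δ ≥ 43/50.
Both must hold, so the binding constraint is Fern's: δ ≥ 43/50.

43/50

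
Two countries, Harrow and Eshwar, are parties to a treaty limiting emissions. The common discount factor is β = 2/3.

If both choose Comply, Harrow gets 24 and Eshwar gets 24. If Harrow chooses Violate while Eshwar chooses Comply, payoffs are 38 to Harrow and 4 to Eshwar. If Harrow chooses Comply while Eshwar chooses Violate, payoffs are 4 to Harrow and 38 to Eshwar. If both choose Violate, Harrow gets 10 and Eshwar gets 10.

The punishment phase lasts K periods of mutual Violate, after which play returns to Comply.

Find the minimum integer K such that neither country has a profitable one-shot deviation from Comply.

2

No profitable deviation requires (24−10)(β+…+β^K) ≥ 38−24, i.e. β+…+β^K ≥ 1 ≈ 1.0000.
With β = 2/3, the partial sums are K=1: 0.6667, K=2: 1.1111.
K = 2 is the first length at which the sum reaches 1.0000.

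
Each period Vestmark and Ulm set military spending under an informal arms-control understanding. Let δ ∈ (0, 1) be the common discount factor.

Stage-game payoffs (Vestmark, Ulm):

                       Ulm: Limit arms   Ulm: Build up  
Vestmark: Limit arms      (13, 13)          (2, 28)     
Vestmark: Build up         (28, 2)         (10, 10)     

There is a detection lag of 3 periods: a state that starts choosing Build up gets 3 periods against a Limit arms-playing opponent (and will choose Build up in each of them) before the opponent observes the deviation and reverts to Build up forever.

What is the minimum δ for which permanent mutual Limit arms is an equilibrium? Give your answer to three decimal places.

0.941

Deviating for the 3 undetected periods gains 28−13 = 15 per period over cooperation, then loses 13−10 = 3 per period forever once punishment starts.
Gain: 15(1 + δ + … + δ^2); loss: 3·δ^3/(1−δ).
No profitable deviation ⇔ 15(1−δ^3) ≤ 3·δ^3, i.e. δ^3 ≥ 15/(15+3) = 5/6.
Hence δ ≥ (5/6)^(1/3) ≈ 0.941.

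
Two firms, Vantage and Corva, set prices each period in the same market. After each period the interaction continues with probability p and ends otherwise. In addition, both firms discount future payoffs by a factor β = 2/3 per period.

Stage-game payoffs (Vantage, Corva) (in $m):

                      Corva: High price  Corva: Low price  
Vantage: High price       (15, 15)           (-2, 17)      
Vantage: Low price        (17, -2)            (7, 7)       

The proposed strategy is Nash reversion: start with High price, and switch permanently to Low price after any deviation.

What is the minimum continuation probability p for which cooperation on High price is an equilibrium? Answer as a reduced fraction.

Expected continuation weight on next period's payoff is β·p = 2/3·p, which plays the role of the discount factor.
Cooperation requires 2/3·p ≥ (17−15)/(17−7) = 1/5, hence p ≥ 3/10.

3/10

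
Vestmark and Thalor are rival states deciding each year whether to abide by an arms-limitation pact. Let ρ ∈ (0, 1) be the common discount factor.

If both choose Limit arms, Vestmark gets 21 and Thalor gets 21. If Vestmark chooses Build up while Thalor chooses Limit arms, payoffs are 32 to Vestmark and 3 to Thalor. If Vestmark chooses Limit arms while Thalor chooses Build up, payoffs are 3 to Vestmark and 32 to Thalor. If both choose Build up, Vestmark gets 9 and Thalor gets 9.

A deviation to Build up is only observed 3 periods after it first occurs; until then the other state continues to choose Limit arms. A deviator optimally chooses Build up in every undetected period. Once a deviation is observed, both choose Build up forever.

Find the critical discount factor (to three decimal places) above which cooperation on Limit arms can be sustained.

0.782

Deviating for the 3 undetected periods gains 32−21 = 11 per period over cooperation, then loses 21−9 = 12 per period forever once punishment starts.
Gain: 11(1 + ρ + … + ρ^2); loss: 12·ρ^3/(1−ρ).
No profitable deviation ⇔ 11(1−ρ^3) ≤ 12·ρ^3, i.e. ρ^3 ≥ 11/(11+12) = 11/23.
Hence ρ ≥ (11/23)^(1/3) ≈ 0.782.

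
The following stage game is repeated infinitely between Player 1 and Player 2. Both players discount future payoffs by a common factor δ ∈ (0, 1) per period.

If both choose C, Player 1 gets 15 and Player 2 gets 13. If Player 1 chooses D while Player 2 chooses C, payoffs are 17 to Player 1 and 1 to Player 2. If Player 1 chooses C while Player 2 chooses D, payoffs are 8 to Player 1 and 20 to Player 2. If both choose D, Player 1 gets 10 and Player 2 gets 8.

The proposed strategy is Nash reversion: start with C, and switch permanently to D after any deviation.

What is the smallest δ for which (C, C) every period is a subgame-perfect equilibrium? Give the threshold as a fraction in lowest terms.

Player 1: cooperation gives 15 each period; deviation gives 17 once then 10 forever.
  15/(1−δ) ≥ 17 + 10δ/(1−δ) ⇒ δ ≥ 2/7.
Player 2: cooperation gives 13 each period; deviation gives 20 once then 8 forever.
  δ ≥ 7/12.
Both must hold, so the binding constraint is Player 2's: δ ≥ 7/12.

7/12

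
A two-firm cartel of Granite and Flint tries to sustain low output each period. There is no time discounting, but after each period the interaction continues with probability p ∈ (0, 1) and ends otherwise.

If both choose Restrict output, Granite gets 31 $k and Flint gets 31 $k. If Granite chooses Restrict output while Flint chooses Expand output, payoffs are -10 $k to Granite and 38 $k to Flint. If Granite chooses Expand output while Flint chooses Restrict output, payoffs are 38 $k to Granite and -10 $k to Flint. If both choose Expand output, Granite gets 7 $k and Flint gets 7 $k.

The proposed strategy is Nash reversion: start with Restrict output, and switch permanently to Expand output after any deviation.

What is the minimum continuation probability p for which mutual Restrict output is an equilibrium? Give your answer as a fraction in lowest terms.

7/31

With no time discounting, the continuation probability p plays the role of the discount factor.
Grim-trigger IC: 31/(1−p) ≥ 38 + 7p/(1−p) ⇒ p ≥ (38−31)/(38−7) = 7/31.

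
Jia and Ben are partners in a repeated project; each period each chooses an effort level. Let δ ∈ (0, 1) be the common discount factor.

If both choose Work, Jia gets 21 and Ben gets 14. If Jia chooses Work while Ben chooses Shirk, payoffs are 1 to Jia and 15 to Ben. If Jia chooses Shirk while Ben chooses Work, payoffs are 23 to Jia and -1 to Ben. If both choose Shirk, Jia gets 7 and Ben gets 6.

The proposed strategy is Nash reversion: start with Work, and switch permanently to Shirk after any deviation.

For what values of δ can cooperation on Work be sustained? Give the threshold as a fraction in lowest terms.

For Jia: deviation gain 23−21 = 2, per-period punishment loss 21−7 = 14. IC gives δ ≥ 2/16 = 1/8.
For Ben: gain 1, loss 8 per period, so δ ≥ 1/9.
The tighter constraint is Jia's, so cooperation needs δ ≥ 1/8.

1/8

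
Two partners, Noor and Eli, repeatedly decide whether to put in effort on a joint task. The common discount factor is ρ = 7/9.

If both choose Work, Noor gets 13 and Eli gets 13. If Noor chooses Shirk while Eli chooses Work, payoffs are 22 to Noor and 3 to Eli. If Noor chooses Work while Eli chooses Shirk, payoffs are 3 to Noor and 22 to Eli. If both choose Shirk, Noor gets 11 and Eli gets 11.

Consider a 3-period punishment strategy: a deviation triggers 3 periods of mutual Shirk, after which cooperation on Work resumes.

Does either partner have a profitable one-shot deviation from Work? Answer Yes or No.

Yes

IC: ρ+…+ρ^3 ≥ (22−13)/(13−11) = 9/2.
At ρ = 7/9: partial sum = 1.8532 < 4.5000. Cooperation not sustainable.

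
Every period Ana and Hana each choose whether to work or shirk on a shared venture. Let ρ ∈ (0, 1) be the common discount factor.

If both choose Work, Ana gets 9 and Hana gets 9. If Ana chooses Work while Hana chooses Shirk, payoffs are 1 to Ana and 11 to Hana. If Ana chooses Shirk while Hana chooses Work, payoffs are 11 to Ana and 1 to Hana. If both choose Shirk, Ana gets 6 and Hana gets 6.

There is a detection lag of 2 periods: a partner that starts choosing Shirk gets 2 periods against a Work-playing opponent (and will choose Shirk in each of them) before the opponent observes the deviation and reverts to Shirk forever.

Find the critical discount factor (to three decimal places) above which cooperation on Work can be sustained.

0.632

A deviator earns 11 for 2 periods, then 6 forever; cooperating earns 9 forever. Multiplying the IC by (1−ρ):
9 ≥ 11(1−ρ^2) + 6ρ^2, so 5·ρ^2 ≥ 2 and ρ^2 ≥ 2/5.
ρ ≥ (2/5)^(1/2) ≈ 0.632.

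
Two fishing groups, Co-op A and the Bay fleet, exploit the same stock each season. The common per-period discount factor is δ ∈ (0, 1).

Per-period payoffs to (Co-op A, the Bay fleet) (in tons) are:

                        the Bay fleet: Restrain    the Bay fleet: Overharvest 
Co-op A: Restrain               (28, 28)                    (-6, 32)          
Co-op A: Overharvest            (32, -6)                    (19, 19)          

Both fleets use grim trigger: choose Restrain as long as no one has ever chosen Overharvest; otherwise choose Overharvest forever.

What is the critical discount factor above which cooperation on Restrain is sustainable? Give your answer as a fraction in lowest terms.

28/(1−δ) ≥ 32 + 19δ/(1−δ)
28 ≥ 32 − 13δ
δ ≥ 4/13.

4/13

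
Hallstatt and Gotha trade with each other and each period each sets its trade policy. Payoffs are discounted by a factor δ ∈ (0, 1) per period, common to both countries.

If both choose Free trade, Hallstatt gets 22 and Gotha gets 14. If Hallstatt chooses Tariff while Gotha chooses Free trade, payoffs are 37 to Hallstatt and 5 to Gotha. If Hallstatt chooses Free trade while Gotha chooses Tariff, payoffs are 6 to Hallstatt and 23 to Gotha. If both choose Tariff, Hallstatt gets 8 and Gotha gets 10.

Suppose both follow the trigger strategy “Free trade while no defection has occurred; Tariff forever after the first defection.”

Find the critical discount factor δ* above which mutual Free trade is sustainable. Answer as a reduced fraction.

Hallstatt: cooperation gives 22 each period; deviation gives 37 once then 8 forever.
  22/(1−δ) ≥ 37 + 8δ/(1−δ) ⇒ δ ≥ 15/29.
Gotha: cooperation gives 14 each period; deviation gives 23 once then 10 forever.
  δ ≥ 9/13.
Both must hold, so the binding constraint is Gotha's: δ ≥ 9/13.

9/13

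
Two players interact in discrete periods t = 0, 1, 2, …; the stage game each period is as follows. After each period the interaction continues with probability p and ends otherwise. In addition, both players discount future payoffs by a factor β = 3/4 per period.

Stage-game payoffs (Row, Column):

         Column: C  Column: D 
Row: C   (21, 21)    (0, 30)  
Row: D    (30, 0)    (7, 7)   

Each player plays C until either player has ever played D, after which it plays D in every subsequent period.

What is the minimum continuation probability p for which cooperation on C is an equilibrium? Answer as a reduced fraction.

12/23

With continuation probability p and discount β, the effective per-period discount factor is βp.
Grim-trigger IC: βp ≥ (30−21)/(30−7) = 9/23.
So p ≥ (9/23)/(3/4) = 12/23.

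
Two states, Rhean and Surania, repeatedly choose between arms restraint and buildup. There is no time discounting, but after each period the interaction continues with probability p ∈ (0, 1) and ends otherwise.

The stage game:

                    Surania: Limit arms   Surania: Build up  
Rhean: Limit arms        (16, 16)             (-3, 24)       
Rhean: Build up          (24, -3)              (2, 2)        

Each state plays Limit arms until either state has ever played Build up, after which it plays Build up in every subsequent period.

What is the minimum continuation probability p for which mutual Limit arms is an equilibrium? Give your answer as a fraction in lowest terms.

4/11

With no time discounting, the continuation probability p plays the role of the discount factor.
Grim-trigger IC: 16/(1−p) ≥ 24 + 2p/(1−p) ⇒ p ≥ (24−16)/(24−2) = 4/11.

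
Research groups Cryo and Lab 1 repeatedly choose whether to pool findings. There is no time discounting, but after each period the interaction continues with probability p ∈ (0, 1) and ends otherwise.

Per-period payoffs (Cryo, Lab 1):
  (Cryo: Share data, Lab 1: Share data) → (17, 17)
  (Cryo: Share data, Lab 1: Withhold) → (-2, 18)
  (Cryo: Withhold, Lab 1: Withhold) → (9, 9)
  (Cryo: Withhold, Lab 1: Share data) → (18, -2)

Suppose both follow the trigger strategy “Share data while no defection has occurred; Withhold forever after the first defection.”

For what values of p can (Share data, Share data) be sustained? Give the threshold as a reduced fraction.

1/9

With no time discounting, the continuation probability p plays the role of the discount factor.
Grim-trigger IC: 17/(1−p) ≥ 18 + 9p/(1−p) ⇒ p ≥ (18−17)/(18−9) = 1/9.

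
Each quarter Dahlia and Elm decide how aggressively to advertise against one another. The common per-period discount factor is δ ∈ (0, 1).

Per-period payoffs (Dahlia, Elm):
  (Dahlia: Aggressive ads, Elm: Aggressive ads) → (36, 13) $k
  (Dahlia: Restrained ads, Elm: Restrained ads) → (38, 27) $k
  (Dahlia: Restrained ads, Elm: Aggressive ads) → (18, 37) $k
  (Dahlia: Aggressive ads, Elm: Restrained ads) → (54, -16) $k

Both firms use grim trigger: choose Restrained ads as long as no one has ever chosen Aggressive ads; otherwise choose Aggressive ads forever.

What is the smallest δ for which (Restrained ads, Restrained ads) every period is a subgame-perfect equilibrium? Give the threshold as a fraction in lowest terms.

Dahlia: cooperation gives 38 each period; deviation gives 54 once then 36 forever.
  38/(1−δ) ≥ 54 + 36δ/(1−δ) ⇒ δ ≥ 16/18 = 8/9.
Elm: cooperation gives 27 each period; deviation gives 37 once then 13 forever.
  δ ≥ 10/24 = 5/12.
Both must hold, so the binding constraint is Dahlia's: δ ≥ 8/9.

8/9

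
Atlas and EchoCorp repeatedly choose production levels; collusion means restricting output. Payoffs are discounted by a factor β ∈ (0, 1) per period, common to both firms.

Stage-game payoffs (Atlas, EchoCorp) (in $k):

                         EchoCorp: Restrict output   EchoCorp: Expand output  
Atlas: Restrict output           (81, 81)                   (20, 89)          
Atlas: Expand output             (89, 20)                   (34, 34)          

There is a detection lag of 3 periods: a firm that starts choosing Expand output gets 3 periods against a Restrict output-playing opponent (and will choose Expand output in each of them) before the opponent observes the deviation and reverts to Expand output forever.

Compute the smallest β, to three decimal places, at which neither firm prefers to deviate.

A deviator earns 89 for 3 periods, then 34 forever; cooperating earns 81 forever. Multiplying the IC by (1−β):
81 ≥ 89(1−β^3) + 34β^3, so 55·β^3 ≥ 8 and β^3 ≥ 8/55.
β ≥ (8/55)^(1/3) ≈ 0.526.

0.526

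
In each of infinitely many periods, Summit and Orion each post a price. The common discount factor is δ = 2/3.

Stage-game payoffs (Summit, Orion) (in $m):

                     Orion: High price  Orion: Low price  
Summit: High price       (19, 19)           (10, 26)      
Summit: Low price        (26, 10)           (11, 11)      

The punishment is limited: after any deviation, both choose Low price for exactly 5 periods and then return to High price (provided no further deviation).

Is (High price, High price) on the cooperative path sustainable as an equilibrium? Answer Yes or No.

A one-shot deviation gives 26 now, then 11 for 5 periods, then back to 19.
Gain from deviating: (26−19) today; loss: (19−11) in each of the next 5 periods.
No-deviation condition: (19−11)(δ+…+δ^5) ≥ 26−19, i.e. δ+…+δ^5 ≥ 7/8.
At δ = 2/3: δ+…+δ^5 = 1.7366 ≥ 0.8750.
So cooperation is sustainable.

Yes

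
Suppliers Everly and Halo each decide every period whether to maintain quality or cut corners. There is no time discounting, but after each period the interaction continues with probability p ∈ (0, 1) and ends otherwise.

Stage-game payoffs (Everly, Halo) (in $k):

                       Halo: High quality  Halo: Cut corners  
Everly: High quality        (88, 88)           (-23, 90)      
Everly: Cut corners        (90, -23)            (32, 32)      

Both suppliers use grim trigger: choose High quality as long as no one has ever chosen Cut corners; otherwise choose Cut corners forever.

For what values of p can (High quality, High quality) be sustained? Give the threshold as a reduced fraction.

Expected cooperation value is 88 + p·88 + p²·88 + … = 88/(1−p); deviation gives 90 + p·32/(1−p).
88 ≥ 90(1−p) + 32p ⇒ 58p ≥ 2 ⇒ p ≥ 2/58 = 1/29.

1/29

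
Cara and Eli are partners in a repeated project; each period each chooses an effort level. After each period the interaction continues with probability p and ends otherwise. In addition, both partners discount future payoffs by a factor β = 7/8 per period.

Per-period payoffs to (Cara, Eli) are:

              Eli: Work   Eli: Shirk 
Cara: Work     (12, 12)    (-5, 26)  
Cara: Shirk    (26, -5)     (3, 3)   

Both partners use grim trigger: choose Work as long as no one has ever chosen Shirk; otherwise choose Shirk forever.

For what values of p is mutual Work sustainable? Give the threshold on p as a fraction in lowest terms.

16/23

Expected continuation weight on next period's payoff is β·p = 7/8·p, which plays the role of the discount factor.
Cooperation requires 7/8·p ≥ (26−12)/(26−3) = 14/23, hence p ≥ 16/23.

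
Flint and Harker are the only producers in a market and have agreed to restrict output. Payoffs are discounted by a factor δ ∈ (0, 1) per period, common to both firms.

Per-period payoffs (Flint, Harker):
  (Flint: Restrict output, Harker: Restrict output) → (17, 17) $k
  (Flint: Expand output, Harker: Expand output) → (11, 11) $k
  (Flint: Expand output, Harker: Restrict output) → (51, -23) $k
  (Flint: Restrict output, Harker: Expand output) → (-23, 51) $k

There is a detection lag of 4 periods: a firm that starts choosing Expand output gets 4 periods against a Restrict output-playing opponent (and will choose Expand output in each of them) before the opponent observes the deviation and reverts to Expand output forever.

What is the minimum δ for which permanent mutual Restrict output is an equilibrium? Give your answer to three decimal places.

The best deviation is to choose Expand output for all 4 undetected periods, earning 51 each, then 11 forever once detected.
Deviation value: 51(1−δ^4)/(1−δ) + 11δ^4/(1−δ); cooperation value: 17/(1−δ).
IC: 17 ≥ 51(1−δ^4) + 11δ^4 = 51 − 40δ^4.
So δ^4 ≥ 34/40 = 17/20, giving δ ≥ (17/20)^(1/4) ≈ 0.960.

0.960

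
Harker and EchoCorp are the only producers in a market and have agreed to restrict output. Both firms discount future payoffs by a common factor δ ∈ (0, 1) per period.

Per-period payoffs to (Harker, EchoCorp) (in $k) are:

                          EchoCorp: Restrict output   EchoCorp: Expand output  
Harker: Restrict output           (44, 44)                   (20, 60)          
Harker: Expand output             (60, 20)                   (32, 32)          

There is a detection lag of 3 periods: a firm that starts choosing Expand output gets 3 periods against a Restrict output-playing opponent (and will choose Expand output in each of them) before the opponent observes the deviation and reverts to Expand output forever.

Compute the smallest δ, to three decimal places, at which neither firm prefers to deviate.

0.830

Deviating for the 3 undetected periods gains 60−44 = 16 per period over cooperation, then loses 44−32 = 12 per period forever once punishment starts.
Gain: 16(1 + δ + … + δ^2); loss: 12·δ^3/(1−δ).
No profitable deviation ⇔ 16(1−δ^3) ≤ 12·δ^3, i.e. δ^3 ≥ 16/(16+12) = 4/7.
Hence δ ≥ (4/7)^(1/3) ≈ 0.830.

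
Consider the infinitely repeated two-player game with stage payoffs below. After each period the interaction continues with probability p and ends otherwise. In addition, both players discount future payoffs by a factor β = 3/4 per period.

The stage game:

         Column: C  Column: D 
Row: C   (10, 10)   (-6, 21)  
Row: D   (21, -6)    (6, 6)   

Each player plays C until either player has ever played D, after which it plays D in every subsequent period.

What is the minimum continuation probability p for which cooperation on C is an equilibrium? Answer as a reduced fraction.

44/45

Expected continuation weight on next period's payoff is β·p = 3/4·p, which plays the role of the discount factor.
Cooperation requires 3/4·p ≥ (21−10)/(21−6) = 11/15, hence p ≥ 44/45.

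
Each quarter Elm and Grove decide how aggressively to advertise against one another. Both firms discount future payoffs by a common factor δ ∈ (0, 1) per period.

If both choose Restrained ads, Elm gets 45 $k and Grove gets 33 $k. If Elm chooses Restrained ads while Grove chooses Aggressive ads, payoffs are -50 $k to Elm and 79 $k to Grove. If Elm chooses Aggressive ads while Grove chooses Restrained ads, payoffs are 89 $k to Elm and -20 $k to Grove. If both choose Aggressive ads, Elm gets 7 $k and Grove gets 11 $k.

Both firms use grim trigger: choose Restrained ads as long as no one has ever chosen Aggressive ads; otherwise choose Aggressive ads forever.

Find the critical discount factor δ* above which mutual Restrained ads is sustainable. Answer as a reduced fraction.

23/34

For Elm: deviation gain 89−45 = 44, per-period punishment loss 45−7 = 38. IC gives δ ≥ 44/82 = 22/41.
For Grove: gain 46, loss 22 per period, so δ ≥ 46/68 = 23/34.
The tighter constraint is Grove's, so cooperation needs δ ≥ 23/34.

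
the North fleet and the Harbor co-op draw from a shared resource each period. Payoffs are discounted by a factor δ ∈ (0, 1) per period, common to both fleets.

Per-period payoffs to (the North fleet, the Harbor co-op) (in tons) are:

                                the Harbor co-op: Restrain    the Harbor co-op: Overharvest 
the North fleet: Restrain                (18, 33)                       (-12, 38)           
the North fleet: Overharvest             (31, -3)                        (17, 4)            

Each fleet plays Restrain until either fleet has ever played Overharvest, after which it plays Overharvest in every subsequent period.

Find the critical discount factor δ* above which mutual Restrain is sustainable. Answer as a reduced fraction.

the North fleet: cooperation gives 18 each period; deviation gives 31 once then 17 forever.
  18/(1−δ) ≥ 31 + 17δ/(1−δ) ⇒ δ ≥ 13/14.
the Harbor co-op: cooperation gives 33 each period; deviation gives 38 once then 4 forever.
  δ ≥ 5/34.
Both must hold, so the binding constraint is the North fleet's: δ ≥ 13/14.

13/14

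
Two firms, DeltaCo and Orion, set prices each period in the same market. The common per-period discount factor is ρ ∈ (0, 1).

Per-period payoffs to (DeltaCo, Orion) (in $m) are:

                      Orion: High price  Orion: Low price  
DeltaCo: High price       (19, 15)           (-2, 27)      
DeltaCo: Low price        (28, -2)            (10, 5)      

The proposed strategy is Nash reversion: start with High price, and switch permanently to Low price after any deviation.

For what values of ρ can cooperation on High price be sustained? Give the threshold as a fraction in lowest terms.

DeltaCo: cooperation gives 19 each period; deviation gives 28 once then 10 forever.
  19/(1−ρ) ≥ 28 + 10ρ/(1−ρ) ⇒ ρ ≥ 9/18 = 1/2.
Orion: cooperation gives 15 each period; deviation gives 27 once then 5 forever.
  ρ ≥ 12/22 = 6/11.
Both must hold, so the binding constraint is Orion's: ρ ≥ 6/11.

6/11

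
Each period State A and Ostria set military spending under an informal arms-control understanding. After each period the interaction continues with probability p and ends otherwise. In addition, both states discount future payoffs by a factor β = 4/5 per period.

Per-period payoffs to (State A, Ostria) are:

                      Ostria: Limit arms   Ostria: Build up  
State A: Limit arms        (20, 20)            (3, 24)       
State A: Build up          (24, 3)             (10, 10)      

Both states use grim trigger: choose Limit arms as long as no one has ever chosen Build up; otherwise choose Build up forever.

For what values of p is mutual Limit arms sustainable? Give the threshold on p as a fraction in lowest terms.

5/14

Expected continuation weight on next period's payoff is β·p = 4/5·p, which plays the role of the discount factor.
Cooperation requires 4/5·p ≥ (24−20)/(24−10) = 2/7, hence p ≥ 5/14.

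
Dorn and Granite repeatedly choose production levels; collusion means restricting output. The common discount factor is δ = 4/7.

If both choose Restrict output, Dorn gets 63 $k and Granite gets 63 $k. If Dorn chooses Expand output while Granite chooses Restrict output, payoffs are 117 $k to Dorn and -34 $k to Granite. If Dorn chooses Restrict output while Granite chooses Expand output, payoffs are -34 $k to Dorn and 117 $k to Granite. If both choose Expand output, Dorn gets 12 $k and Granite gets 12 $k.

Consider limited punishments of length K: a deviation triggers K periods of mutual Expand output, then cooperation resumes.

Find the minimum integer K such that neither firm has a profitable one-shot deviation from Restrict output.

No profitable deviation requires (63−12)(δ+…+δ^K) ≥ 117−63, i.e. δ+…+δ^K ≥ 18/17 ≈ 1.0588.
With δ = 4/7, the partial sums are K=1: 0.5714, K=2: 0.8980, K=3: 1.0845.
K = 3 is the first length at which the sum reaches 1.0588.

3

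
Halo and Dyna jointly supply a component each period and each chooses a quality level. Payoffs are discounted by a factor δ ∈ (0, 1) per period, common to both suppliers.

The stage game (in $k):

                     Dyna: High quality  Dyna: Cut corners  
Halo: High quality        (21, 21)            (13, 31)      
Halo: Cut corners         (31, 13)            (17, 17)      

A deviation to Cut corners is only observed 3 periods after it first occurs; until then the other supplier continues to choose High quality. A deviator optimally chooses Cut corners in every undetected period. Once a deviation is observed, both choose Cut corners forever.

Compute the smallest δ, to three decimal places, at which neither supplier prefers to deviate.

Deviating for the 3 undetected periods gains 31−21 = 10 per period over cooperation, then loses 21−17 = 4 per period forever once punishment starts.
Gain: 10(1 + δ + … + δ^2); loss: 4·δ^3/(1−δ).
No profitable deviation ⇔ 10(1−δ^3) ≤ 4·δ^3, i.e. δ^3 ≥ 10/(10+4) = 5/7.
Hence δ ≥ (5/7)^(1/3) ≈ 0.894.

0.894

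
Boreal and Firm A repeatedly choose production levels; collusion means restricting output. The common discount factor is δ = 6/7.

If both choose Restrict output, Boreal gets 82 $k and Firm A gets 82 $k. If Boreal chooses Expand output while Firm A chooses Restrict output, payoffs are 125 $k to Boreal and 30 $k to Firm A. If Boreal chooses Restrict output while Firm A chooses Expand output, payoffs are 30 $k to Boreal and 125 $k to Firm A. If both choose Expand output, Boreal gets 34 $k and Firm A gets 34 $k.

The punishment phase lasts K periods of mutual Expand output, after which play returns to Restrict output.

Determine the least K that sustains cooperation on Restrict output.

Need Σ_{k=1}^{K} δ^k ≥ (125−82)/(82−34) = 0.8958 at δ = 6/7.
At K = 1 the sum is 0.8571 < 0.8958; at K = 2 it is 1.5918 ≥ 0.8958.
So the minimum punishment length is K = 2.

2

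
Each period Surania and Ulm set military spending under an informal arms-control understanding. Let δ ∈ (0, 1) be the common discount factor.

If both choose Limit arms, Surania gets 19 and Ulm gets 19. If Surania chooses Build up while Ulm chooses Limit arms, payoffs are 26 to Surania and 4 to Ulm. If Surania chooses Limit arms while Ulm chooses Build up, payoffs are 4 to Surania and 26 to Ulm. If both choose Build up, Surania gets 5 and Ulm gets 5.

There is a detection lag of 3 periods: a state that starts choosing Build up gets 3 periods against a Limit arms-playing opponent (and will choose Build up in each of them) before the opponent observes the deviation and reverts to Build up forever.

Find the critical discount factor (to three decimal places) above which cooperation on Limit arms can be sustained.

The best deviation is to choose Build up for all 3 undetected periods, earning 26 each, then 5 forever once detected.
Deviation value: 26(1−δ^3)/(1−δ) + 5δ^3/(1−δ); cooperation value: 19/(1−δ).
IC: 19 ≥ 26(1−δ^3) + 5δ^3 = 26 − 21δ^3.
So δ^3 ≥ 7/21 = 1/3, giving δ ≥ (1/3)^(1/3) ≈ 0.693.

0.693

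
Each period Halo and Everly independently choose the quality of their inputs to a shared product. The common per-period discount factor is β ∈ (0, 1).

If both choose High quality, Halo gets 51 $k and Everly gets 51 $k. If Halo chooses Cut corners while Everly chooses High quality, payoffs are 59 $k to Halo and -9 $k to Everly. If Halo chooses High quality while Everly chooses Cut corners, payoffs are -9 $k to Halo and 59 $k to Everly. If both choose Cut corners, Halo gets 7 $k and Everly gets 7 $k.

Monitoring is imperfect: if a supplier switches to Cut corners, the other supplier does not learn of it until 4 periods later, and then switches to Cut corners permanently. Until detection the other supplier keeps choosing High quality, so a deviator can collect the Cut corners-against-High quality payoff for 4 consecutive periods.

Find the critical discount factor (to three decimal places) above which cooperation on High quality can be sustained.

0.626

Deviating for the 4 undetected periods gains 59−51 = 8 per period over cooperation, then loses 51−7 = 44 per period forever once punishment starts.
Gain: 8(1 + β + … + β^3); loss: 44·β^4/(1−β).
No profitable deviation ⇔ 8(1−β^4) ≤ 44·β^4, i.e. β^4 ≥ 8/(8+44) = 2/13.
Hence β ≥ (2/13)^(1/4) ≈ 0.626.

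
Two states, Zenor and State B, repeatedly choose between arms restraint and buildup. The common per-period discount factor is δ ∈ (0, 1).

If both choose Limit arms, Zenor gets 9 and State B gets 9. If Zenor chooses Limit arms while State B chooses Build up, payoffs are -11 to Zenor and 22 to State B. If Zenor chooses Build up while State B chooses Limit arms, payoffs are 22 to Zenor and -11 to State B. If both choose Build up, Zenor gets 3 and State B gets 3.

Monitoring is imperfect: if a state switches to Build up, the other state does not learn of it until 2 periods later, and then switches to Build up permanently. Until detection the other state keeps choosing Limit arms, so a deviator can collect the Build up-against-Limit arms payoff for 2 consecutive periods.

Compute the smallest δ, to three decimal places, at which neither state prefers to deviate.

0.827

The best deviation is to choose Build up for all 2 undetected periods, earning 22 each, then 3 forever once detected.
Deviation value: 22(1−δ^2)/(1−δ) + 3δ^2/(1−δ); cooperation value: 9/(1−δ).
IC: 9 ≥ 22(1−δ^2) + 3δ^2 = 22 − 19δ^2.
So δ^2 ≥ 13/19, giving δ ≥ (13/19)^(1/2) ≈ 0.827.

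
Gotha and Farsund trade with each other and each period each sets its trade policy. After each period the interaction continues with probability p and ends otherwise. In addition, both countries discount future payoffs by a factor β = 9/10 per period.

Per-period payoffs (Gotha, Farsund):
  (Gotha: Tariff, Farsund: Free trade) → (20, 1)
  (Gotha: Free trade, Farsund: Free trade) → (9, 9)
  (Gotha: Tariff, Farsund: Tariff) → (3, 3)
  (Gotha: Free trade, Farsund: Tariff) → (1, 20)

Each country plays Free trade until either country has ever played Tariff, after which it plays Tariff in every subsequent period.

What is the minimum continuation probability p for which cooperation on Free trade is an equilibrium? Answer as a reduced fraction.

110/153

Expected continuation weight on next period's payoff is β·p = 9/10·p, which plays the role of the discount factor.
Cooperation requires 9/10·p ≥ (20−9)/(20−3) = 11/17, hence p ≥ 110/153.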